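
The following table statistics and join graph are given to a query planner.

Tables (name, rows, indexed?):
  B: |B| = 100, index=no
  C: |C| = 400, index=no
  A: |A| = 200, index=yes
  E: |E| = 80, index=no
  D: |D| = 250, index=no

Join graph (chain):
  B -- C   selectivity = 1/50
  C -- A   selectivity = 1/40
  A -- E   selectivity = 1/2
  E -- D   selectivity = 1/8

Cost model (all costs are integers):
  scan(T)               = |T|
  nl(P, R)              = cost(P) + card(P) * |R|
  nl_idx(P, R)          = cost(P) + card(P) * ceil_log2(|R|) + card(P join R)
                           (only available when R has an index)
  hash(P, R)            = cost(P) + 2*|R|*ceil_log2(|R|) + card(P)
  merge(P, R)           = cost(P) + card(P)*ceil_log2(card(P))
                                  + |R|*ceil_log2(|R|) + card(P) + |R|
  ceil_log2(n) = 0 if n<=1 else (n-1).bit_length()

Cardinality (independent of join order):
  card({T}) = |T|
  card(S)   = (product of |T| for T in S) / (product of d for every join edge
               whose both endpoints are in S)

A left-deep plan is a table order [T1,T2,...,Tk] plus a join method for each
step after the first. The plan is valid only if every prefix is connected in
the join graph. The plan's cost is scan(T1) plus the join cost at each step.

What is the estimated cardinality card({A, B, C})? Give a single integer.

4000

Tables in S: A(200), B(100), C(400)
Edges inside S: B-C(d=50), C-A(d=40)
numerator = 200 * 100 * 400 = 8000000
denominator = 50 * 40 = 2000
card(S) = 8000000 / 2000 = 4000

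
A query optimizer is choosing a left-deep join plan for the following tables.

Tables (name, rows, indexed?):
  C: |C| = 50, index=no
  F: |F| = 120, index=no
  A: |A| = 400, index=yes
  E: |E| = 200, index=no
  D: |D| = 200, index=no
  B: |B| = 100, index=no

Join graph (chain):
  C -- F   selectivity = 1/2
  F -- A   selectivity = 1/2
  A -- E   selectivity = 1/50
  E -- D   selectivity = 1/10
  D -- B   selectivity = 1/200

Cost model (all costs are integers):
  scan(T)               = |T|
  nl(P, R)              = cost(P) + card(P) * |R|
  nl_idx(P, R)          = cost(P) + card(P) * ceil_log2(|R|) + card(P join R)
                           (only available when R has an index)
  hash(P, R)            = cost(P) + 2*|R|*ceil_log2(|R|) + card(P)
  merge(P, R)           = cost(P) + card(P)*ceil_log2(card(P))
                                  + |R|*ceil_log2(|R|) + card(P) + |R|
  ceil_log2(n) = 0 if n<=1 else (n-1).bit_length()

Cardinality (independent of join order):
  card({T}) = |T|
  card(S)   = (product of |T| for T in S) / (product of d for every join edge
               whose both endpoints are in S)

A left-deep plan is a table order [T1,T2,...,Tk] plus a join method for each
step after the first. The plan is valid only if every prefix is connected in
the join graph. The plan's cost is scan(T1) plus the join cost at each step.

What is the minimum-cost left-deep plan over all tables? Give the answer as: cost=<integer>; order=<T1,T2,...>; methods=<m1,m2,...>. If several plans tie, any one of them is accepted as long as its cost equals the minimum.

cost=991880; order=D,B,E,A,F,C; methods=hash,merge,hash,hash,hash

Selinger DP (subsets sized 1..n):
  {C}: scan cost=50, card=50
  {F}: scan cost=120, card=120
  {A}: scan cost=400, card=400
  {E}: scan cost=200, card=200
  {D}: scan cost=200, card=200
  {B}: scan cost=100, card=100
  {CF}: card=3000; try (C,hash)→840, (F,merge)→1360, (C,merge)→1430, (F,hash)→1780, (F,nl)→6050, (C,nl)→6120; best=840 via (C,hash)
  {AF}: card=24000; try (F,hash)→2480, (A,merge)→5080, (F,merge)→5360, (A,hash)→7440, (A,nl_idx)→25200, (A,nl)→48120 …(+1); best=2480 via (F,hash)
  {AE}: card=1600; try (A,nl_idx)→3600, (E,hash)→4000, (A,merge)→6000, (E,merge)→6200, (A,hash)→7600, (A,nl)→80200 …(+1); best=3600 via (A,nl_idx)
  {DE}: card=4000; try (E,hash)→3600, (D,hash)→3600, (E,merge)→3800, (D,merge)→3800, (E,nl)→40200, (D,nl)→40200; best=3600 via (E,hash)
  {BD}: card=100; try (B,hash)→1800, (D,merge)→2700, (B,merge)→2800, (D,hash)→3400, (D,nl)→20100, (B,nl)→20200; best=1800 via (B,hash)
  {ACF}: card=600000; try (A,hash)→11040, (C,hash)→27080, (A,merge)→43840, (C,merge)→386830, (A,nl_idx)→627840, (A,nl)→1200840 …(+1); best=11040 via (A,hash)
  {AEF}: card=96000; try (F,hash)→6880, (F,merge)→23760, (E,hash)→29680, (F,nl)→195600, (E,merge)→388280, (E,nl)→4802480; best=6880 via (F,hash)
  {ADE}: card=32000; try (D,hash)→8400, (A,hash)→14800, (D,merge)→24600, (A,merge)→59600, (A,nl_idx)→71600, (D,nl)→323600 …(+1); best=8400 via (D,hash)
  {BDE}: card=2000; try (E,merge)→4400, (E,hash)→5100, (B,hash)→9000, (E,nl)→21800, (B,merge)→56400, (B,nl)→403600; best=4400 via (E,merge)
  {ACEF}: card=2400000; try (C,hash)→103480, (E,hash)→614240, (C,merge)→1735230, (C,nl)→4806880, (E,merge)→12612840, (E,nl)→120011040; best=103480 via (C,hash)
  {ADEF}: card=1920000; try (F,hash)→42080, (D,hash)→106080, (F,merge)→521360, (D,merge)→1736680, (F,nl)→3848400, (D,nl)→19206880; best=42080 via (F,hash)
  {ABDE}: card=16000; try (A,hash)→13600, (A,merge)→32400, (A,nl_idx)→38400, (B,hash)→41800, (B,merge)→521200, (A,nl)→804400 …(+1); best=13600 via (A,hash)
  {ACDEF}: card=48000000; try (C,hash)→1962680, (D,hash)→2506680, (C,merge)→42282430, (D,merge)→55305280, (C,nl)→96042080, (D,nl)→480103480; best=1962680 via (C,hash)
  {ABDEF}: card=960000; try (F,hash)→31280, (F,merge)→254560, (F,nl)→1933600, (B,hash)→1963480, (B,merge)→42282880, (B,nl)→192042080; best=31280 via (F,hash)
  {ABCDEF}: card=24000000; try (C,hash)→991880, (C,merge)→20191630, (C,nl)→48031280, (B,hash)→49964080, (B,merge)→1297963480, (B,nl)→4801962680; best=991880 via (C,hash)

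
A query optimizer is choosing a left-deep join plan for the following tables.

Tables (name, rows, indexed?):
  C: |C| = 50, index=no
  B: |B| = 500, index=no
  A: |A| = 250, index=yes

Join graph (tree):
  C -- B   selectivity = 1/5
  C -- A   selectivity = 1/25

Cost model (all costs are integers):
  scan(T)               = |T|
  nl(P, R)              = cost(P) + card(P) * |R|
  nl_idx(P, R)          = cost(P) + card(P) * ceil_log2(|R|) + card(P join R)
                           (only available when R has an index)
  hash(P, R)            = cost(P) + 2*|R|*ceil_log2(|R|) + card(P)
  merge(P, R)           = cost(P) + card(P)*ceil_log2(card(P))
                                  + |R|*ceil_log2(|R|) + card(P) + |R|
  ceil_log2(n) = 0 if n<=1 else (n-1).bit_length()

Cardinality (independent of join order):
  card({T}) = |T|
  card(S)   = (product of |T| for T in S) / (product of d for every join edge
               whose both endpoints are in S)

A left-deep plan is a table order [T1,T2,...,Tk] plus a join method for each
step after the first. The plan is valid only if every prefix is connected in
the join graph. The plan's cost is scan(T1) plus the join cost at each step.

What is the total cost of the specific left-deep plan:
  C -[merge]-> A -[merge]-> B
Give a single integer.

12650

step 1: scan C: cost=50, card=50
step 2: join A via merge
    card(P join A) = 50*250/(25) = 500
    cost = 50 + 50*6 + 250*8 + 50 + 250 = 2650
step 3: join B via merge
    card(P join B) = 500*500/(5) = 50000
    cost = 2650 + 500*9 + 500*9 + 500 + 500 = 12650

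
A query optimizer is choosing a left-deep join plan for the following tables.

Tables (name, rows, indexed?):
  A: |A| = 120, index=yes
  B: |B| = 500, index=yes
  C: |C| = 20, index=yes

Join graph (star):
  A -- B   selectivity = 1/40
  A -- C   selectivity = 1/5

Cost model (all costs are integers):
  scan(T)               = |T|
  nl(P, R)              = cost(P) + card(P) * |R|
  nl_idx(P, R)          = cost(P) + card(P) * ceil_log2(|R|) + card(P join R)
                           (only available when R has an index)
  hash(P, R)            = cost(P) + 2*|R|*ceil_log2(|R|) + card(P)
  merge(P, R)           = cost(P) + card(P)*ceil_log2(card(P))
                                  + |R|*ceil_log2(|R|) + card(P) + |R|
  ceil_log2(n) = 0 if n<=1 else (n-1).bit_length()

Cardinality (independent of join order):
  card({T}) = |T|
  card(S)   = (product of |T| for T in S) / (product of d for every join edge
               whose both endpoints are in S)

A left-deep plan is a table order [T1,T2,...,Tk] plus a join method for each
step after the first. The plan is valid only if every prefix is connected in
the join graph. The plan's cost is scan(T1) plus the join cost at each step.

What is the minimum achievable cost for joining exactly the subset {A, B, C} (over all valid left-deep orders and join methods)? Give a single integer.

Selinger DP over subsets of {A,B,C}:
  {A}: scan cost=120, card=120
  {B}: scan cost=500, card=500
  {C}: scan cost=20, card=20
  {AB}: card=1500; try (A,hash)→2680, (B,nl_idx)→2700, (A,nl_idx)→5500, (B,merge)→6080, (A,merge)→6460, (B,hash)→9240 …(+2); best=2680 via (A,hash)
  {AC}: card=480; try (C,hash)→440, (A,nl_idx)→640, (A,merge)→1100, (C,merge)→1200, (C,nl_idx)→1200, (A,hash)→1720 …(+2); best=440 via (C,hash)
  {ABC}: card=6000; try (C,hash)→4380, (B,hash)→9920, (B,merge)→10240, (B,nl_idx)→10760, (C,nl_idx)→16180, (C,merge)→20800 …(+2); best=4380 via (C,hash)

4380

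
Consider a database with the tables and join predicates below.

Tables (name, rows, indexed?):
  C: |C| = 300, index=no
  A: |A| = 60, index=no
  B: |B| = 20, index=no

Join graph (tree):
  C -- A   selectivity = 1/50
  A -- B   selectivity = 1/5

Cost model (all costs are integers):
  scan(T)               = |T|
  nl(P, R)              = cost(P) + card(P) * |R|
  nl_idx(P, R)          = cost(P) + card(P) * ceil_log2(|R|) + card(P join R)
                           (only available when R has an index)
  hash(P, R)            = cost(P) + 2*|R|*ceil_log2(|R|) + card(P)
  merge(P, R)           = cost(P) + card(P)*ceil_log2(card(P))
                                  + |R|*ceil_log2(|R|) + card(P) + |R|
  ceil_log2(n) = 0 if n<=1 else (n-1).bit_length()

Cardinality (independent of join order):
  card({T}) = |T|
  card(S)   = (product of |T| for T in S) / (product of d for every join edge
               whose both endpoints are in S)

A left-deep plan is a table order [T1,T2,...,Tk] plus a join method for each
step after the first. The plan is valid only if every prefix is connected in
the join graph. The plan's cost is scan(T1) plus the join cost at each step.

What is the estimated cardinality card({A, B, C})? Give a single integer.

1440

Tables in S: A(60), B(20), C(300)
Edges inside S: C-A(d=50), A-B(d=5)
numerator = 60 * 20 * 300 = 360000
denominator = 50 * 5 = 250
card(S) = 360000 / 250 = 1440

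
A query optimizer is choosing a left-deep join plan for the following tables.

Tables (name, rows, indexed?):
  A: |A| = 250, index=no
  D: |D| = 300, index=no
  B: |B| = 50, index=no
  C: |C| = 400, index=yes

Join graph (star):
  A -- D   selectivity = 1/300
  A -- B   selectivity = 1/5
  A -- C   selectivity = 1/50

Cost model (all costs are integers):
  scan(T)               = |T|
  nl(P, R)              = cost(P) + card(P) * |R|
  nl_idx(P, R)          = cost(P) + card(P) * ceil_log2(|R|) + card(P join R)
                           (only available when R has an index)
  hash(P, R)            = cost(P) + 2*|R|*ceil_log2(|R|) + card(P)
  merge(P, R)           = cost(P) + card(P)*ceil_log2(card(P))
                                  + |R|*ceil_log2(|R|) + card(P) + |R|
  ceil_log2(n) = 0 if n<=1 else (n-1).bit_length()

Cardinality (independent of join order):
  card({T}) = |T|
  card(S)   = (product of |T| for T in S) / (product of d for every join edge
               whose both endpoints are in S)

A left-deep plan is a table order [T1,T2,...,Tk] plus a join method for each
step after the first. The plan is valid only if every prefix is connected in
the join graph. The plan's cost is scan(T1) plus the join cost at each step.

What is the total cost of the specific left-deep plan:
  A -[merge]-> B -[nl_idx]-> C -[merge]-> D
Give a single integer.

step 1: scan A: cost=250, card=250
step 2: join B via merge
    card(P join B) = 250*50/(5) = 2500
    cost = 250 + 250*8 + 50*6 + 250 + 50 = 2850
step 3: join C via nl_idx
    card(P join C) = 2500*400/(50) = 20000
    cost = 2850 + 2500*9 + 20000 = 45350
step 4: join D via merge
    card(P join D) = 20000*300/(300) = 20000
    cost = 45350 + 20000*15 + 300*9 + 20000 + 300 = 368350

368350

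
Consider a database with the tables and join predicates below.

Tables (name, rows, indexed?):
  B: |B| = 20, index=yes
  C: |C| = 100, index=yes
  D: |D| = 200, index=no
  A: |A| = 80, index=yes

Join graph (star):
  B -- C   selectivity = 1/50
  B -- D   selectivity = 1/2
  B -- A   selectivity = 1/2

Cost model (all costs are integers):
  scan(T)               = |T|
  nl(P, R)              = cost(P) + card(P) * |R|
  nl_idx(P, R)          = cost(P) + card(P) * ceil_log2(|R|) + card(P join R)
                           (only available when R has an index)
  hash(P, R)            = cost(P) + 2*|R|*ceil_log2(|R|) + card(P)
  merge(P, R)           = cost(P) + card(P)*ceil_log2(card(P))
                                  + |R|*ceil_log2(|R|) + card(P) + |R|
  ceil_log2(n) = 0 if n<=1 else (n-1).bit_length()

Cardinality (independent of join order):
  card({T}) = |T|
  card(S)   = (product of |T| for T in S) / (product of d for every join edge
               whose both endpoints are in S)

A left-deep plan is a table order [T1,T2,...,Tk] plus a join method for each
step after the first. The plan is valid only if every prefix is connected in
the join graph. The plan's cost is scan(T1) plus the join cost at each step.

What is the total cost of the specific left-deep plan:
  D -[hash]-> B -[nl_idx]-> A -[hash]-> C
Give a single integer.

step 1: scan D: cost=200, card=200
step 2: join B via hash
    card(P join B) = 200*20/(2) = 2000
    cost = 200 + 2*20*5 + 200 = 600
step 3: join A via nl_idx
    card(P join A) = 2000*80/(2) = 80000
    cost = 600 + 2000*7 + 80000 = 94600
step 4: join C via hash
    card(P join C) = 80000*100/(50) = 160000
    cost = 94600 + 2*100*7 + 80000 = 176000

176000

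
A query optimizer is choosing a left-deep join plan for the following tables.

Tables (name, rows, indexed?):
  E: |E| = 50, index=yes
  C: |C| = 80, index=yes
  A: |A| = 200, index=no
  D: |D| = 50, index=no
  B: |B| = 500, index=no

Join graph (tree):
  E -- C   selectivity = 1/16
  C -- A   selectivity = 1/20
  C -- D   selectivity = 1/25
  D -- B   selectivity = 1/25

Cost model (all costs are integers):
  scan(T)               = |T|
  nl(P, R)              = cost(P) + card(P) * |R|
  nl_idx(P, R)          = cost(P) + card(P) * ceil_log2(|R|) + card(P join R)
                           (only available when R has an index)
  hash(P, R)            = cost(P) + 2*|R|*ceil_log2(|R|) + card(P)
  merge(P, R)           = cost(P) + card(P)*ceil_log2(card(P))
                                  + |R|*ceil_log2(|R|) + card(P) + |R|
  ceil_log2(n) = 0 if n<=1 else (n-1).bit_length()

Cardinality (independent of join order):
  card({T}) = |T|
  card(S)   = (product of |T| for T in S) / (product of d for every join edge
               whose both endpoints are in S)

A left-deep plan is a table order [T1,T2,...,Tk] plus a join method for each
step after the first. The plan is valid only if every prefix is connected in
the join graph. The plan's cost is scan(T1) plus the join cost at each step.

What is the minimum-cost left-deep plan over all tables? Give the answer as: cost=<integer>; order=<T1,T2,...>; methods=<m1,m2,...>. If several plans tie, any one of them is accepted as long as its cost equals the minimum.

Selinger DP (subsets sized 1..n):
  {E}: scan cost=50, card=50
  {C}: scan cost=80, card=80
  {A}: scan cost=200, card=200
  {D}: scan cost=50, card=50
  {B}: scan cost=500, card=500
  {CE}: card=250; try (C,nl_idx)→650, (E,hash)→760, (E,nl_idx)→810, (C,merge)→1040, (E,merge)→1070, (C,hash)→1220 …(+2); best=650 via (C,nl_idx)
  {AC}: card=800; try (C,hash)→1520, (C,nl_idx)→2400, (A,merge)→2520, (C,merge)→2640, (A,hash)→3360, (A,nl)→16080 …(+1); best=1520 via (C,hash)
  {CD}: card=160; try (C,nl_idx)→560, (D,hash)→760, (C,merge)→1040, (D,merge)→1070, (C,hash)→1220, (C,nl)→4050 …(+1); best=560 via (C,nl_idx)
  {BD}: card=1000; try (D,hash)→1600, (B,merge)→5400, (D,merge)→5850, (B,hash)→9100, (B,nl)→25050, (D,nl)→25500; best=1600 via (D,hash)
  {ACE}: card=2500; try (E,hash)→2920, (A,hash)→4100, (A,merge)→4700, (E,nl_idx)→8820, (E,merge)→10670, (E,nl)→41520 …(+1); best=2920 via (E,hash)
  {CDE}: card=500; try (E,hash)→1320, (D,hash)→1500, (E,nl_idx)→2020, (E,merge)→2350, (D,merge)→3250, (E,nl)→8560 …(+1); best=1320 via (E,hash)
  {ACD}: card=1600; try (D,hash)→2920, (A,merge)→3800, (A,hash)→3920, (D,merge)→10670, (A,nl)→32560, (D,nl)→41520; best=2920 via (D,hash)
  {BCD}: card=3200; try (C,hash)→3720, (B,merge)→7000, (B,hash)→9720, (C,nl_idx)→11800, (C,merge)→13240, (B,nl)→80560 …(+1); best=3720 via (C,hash)
  {ACDE}: card=5000; try (A,hash)→5020, (E,hash)→5120, (D,hash)→6020, (A,merge)→8120, (E,nl_idx)→17520, (E,merge)→22470 …(+4); best=5020 via (A,hash)
  {BCDE}: card=10000; try (E,hash)→7520, (B,hash)→10820, (B,merge)→11320, (E,nl_idx)→32920, (E,merge)→45670, (E,nl)→163720 …(+1); best=7520 via (E,hash)
  {ABCD}: card=32000; try (A,hash)→10120, (B,hash)→13520, (B,merge)→27120, (A,merge)→47120, (A,nl)→643720, (B,nl)→802920; best=10120 via (A,hash)
  {ABCDE}: card=100000; try (B,hash)→19020, (A,hash)→20720, (E,hash)→42720, (B,merge)→80020, (A,merge)→159320, (E,nl_idx)→302120 …(+4); best=19020 via (B,hash)

cost=19020; order=D,C,E,A,B; methods=nl_idx,hash,hash,hash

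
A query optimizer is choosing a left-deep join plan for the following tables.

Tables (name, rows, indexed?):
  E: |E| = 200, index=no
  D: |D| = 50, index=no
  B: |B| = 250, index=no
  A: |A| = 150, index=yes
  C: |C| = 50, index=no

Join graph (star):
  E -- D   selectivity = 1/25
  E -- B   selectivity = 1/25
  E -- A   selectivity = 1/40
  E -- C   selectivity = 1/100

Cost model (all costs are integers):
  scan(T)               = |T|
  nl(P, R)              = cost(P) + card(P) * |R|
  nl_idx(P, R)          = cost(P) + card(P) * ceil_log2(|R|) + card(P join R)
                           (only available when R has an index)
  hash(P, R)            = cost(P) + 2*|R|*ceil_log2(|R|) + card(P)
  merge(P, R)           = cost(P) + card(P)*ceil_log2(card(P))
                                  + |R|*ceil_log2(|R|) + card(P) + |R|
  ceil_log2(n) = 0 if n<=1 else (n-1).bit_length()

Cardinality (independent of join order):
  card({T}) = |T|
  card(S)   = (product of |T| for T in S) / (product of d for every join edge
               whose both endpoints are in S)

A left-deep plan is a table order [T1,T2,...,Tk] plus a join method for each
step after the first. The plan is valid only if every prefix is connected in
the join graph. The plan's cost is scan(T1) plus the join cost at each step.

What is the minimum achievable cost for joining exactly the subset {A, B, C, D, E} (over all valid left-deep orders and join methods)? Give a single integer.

7900

Selinger DP over subsets of {A,B,C,D,E}:
  {E}: scan cost=200, card=200
  {D}: scan cost=50, card=50
  {B}: scan cost=250, card=250
  {A}: scan cost=150, card=150
  {C}: scan cost=50, card=50
  {DE}: card=400; try (D,hash)→1000, (E,merge)→2200, (D,merge)→2350, (E,hash)→3300, (E,nl)→10050, (D,nl)→10200; best=1000 via (D,hash)
  {BE}: card=2000; try (E,hash)→3700, (B,merge)→4250, (E,merge)→4300, (B,hash)→4400, (B,nl)→50200, (E,nl)→50250; best=3700 via (E,hash)
  {AE}: card=750; try (A,nl_idx)→2550, (A,hash)→2800, (E,merge)→3300, (A,merge)→3350, (E,hash)→3500, (E,nl)→30150 …(+1); best=2550 via (A,nl_idx)
  {CE}: card=100; try (C,hash)→1000, (E,merge)→2200, (C,merge)→2350, (E,hash)→3300, (E,nl)→10050, (C,nl)→10200; best=1000 via (C,hash)
  {BDE}: card=4000; try (B,hash)→5400, (D,hash)→6300, (B,merge)→7250, (D,merge)→28050, (B,nl)→101000, (D,nl)→103700; best=5400 via (B,hash)
  {ADE}: card=1500; try (A,hash)→3800, (D,hash)→3900, (A,nl_idx)→5700, (A,merge)→6350, (D,merge)→11150, (D,nl)→40050 …(+1); best=3800 via (A,hash)
  {CDE}: card=200; try (D,hash)→1700, (C,hash)→2000, (D,merge)→2150, (C,merge)→5350, (D,nl)→6000, (C,nl)→21000; best=1700 via (D,hash)
  {ABE}: card=7500; try (B,hash)→7300, (A,hash)→8100, (B,merge)→13050, (A,nl_idx)→27200, (A,merge)→29050, (B,nl)→190050 …(+1); best=7300 via (B,hash)
  {BCE}: card=1000; try (B,merge)→4050, (B,hash)→5100, (C,hash)→6300, (B,nl)→26000, (C,merge)→28050, (C,nl)→103700; best=4050 via (B,merge)
  {ACE}: card=375; try (A,nl_idx)→2175, (A,merge)→3150, (A,hash)→3500, (C,hash)→3900, (C,merge)→11150, (A,nl)→16000 …(+1); best=2175 via (A,nl_idx)
  {ABDE}: card=15000; try (B,hash)→9300, (A,hash)→11800, (D,hash)→15400, (B,merge)→24050, (A,nl_idx)→52400, (A,merge)→58750 …(+4); best=9300 via (B,hash)
  {BCDE}: card=2000; try (D,hash)→5650, (B,merge)→5750, (B,hash)→5900, (C,hash)→10000, (D,merge)→15400, (B,nl)→51700 …(+3); best=5650 via (D,hash)
  {ACDE}: card=750; try (D,hash)→3150, (A,nl_idx)→4050, (A,hash)→4300, (A,merge)→4850, (C,hash)→5900, (D,merge)→6275 …(+4); best=3150 via (D,hash)
  {ABCE}: card=3750; try (B,hash)→6550, (A,hash)→7450, (B,merge)→8175, (C,hash)→15400, (A,nl_idx)→15800, (A,merge)→16400 …(+4); best=6550 via (B,hash)
  {ABCDE}: card=7500; try (B,hash)→7900, (A,hash)→10050, (D,hash)→10900, (B,merge)→13650, (C,hash)→24900, (A,nl_idx)→29150 …(+7); best=7900 via (B,hash)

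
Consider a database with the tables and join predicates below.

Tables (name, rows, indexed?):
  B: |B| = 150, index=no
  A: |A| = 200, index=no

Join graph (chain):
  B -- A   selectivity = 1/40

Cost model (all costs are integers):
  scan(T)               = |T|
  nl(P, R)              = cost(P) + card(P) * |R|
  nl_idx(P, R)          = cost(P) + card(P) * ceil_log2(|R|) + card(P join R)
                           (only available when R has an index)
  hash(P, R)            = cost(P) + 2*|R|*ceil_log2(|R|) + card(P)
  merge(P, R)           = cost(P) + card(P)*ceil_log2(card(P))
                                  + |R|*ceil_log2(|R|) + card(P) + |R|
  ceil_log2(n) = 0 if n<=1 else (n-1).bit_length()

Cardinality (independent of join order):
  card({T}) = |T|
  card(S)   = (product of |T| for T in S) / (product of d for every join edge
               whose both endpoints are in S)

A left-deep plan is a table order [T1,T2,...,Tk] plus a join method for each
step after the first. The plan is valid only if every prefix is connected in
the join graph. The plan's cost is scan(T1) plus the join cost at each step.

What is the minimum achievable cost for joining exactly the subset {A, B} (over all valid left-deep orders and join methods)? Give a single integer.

Selinger DP over subsets of {A,B}:
  {B}: scan cost=150, card=150
  {A}: scan cost=200, card=200
  {AB}: card=750; try (B,hash)→2800, (A,merge)→3300, (B,merge)→3350, (A,hash)→3500, (A,nl)→30150, (B,nl)→30200; best=2800 via (B,hash)

2800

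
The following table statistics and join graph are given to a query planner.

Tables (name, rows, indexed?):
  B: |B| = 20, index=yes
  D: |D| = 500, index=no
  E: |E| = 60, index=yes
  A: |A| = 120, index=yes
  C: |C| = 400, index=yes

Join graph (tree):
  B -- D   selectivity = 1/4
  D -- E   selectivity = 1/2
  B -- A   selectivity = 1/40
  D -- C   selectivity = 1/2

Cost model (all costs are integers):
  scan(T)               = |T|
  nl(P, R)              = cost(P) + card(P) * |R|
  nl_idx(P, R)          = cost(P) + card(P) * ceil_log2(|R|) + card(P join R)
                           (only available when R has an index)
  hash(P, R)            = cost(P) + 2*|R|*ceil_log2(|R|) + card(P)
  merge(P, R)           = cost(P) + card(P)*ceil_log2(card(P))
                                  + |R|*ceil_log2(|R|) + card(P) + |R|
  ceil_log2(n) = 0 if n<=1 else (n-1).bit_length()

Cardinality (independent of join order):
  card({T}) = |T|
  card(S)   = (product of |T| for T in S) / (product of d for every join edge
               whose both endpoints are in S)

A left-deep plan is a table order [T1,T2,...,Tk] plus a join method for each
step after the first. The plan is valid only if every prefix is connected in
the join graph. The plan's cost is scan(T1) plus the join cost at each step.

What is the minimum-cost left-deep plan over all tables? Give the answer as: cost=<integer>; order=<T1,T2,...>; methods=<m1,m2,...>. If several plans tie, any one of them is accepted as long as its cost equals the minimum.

cost=245800; order=D,B,A,E,C; methods=hash,hash,hash,hash

Selinger DP (subsets sized 1..n):
  {B}: scan cost=20, card=20
  {D}: scan cost=500, card=500
  {E}: scan cost=60, card=60
  {A}: scan cost=120, card=120
  {C}: scan cost=400, card=400
  {BD}: card=2500; try (B,hash)→1200, (D,merge)→5140, (B,nl_idx)→5500, (B,merge)→5620, (D,hash)→9040, (D,nl)→10020 …(+1); best=1200 via (B,hash)
  {AB}: card=60; try (A,nl_idx)→220, (B,hash)→440, (B,nl_idx)→780, (A,merge)→1100, (B,merge)→1200, (A,hash)→1720 …(+2); best=220 via (A,nl_idx)
  {DE}: card=15000; try (E,hash)→1720, (D,merge)→5480, (E,merge)→5920, (D,hash)→9120, (E,nl_idx)→18500, (D,nl)→30060 …(+1); best=1720 via (E,hash)
  {CD}: card=100000; try (C,hash)→8200, (D,merge)→9400, (C,merge)→9500, (D,hash)→9800, (C,nl_idx)→105000, (D,nl)→200400 …(+1); best=8200 via (C,hash)
  {BDE}: card=75000; try (E,hash)→4420, (B,hash)→16920, (E,merge)→34120, (E,nl_idx)→91200, (E,nl)→151200, (B,nl_idx)→151720 …(+2); best=4420 via (E,hash)
  {ABD}: card=7500; try (A,hash)→5380, (D,merge)→5640, (D,hash)→9280, (A,nl_idx)→26200, (D,nl)→30220, (A,merge)→34660 …(+1); best=5380 via (A,hash)
  {BCD}: card=500000; try (C,hash)→10900, (C,merge)→37700, (B,hash)→108400, (C,nl_idx)→523700, (C,nl)→1001200, (B,nl_idx)→1008200 …(+2); best=10900 via (C,hash)
  {CDE}: card=3000000; try (C,hash)→23920, (E,hash)→108920, (C,merge)→230720, (E,merge)→1808620, (C,nl_idx)→3136720, (E,nl_idx)→3608200 …(+2); best=23920 via (C,hash)
  {ABDE}: card=225000; try (E,hash)→13600, (A,hash)→81100, (E,merge)→110800, (E,nl_idx)→275380, (E,nl)→455380, (A,nl_idx)→754420 …(+2); best=13600 via (E,hash)
  {BCDE}: card=15000000; try (C,hash)→86620, (E,hash)→511620, (C,merge)→1358420, (B,hash)→3024120, (E,merge)→10011320, (C,nl_idx)→15679420 …(+6); best=86620 via (C,hash)
  {ABCD}: card=1500000; try (C,hash)→20080, (C,merge)→114380, (A,hash)→512580, (C,nl_idx)→1572880, (C,nl)→3005380, (A,nl_idx)→5010900 …(+2); best=20080 via (C,hash)
  {ABCDE}: card=45000000; try (C,hash)→245800, (E,hash)→1520800, (C,merge)→4292600, (A,hash)→15088300, (E,merge)→33020500, (C,nl_idx)→47038600 …(+6); best=245800 via (C,hash)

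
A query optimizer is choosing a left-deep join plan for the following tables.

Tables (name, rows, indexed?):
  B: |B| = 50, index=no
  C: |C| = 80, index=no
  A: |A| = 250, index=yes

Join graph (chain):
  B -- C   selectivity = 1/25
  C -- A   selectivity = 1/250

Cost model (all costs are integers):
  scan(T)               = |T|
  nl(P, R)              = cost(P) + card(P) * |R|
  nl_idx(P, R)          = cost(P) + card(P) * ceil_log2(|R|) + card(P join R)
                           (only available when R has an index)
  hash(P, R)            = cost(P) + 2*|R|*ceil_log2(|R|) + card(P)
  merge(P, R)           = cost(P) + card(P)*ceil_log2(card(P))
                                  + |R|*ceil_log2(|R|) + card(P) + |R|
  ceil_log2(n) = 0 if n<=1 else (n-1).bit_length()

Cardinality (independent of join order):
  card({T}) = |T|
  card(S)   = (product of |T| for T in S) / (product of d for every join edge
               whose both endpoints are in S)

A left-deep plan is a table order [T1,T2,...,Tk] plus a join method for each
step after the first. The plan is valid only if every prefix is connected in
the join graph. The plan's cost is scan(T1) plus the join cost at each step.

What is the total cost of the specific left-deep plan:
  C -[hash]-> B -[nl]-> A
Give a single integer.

step 1: scan C: cost=80, card=80
step 2: join B via hash
    card(P join B) = 80*50/(25) = 160
    cost = 80 + 2*50*6 + 80 = 760
step 3: join A via nl
    card(P join A) = 160*250/(250) = 160
    cost = 760 + 160*250 = 40760

40760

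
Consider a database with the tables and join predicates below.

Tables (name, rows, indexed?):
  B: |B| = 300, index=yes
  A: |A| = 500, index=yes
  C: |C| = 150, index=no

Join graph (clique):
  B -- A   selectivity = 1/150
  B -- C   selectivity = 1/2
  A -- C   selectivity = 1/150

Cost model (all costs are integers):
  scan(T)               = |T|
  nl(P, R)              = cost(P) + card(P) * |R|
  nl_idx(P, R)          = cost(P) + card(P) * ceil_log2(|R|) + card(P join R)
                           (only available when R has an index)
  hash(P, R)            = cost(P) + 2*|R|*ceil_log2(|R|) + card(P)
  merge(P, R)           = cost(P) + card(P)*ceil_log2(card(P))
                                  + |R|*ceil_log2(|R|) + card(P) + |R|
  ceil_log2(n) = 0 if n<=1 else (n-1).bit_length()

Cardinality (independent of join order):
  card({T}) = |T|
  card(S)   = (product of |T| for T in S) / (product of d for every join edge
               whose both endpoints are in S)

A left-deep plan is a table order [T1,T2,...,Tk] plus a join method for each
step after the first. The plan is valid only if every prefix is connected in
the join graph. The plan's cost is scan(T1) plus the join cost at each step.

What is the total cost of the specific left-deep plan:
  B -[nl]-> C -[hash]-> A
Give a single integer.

76800

step 1: scan B: cost=300, card=300
step 2: join C via nl
    card(P join C) = 300*150/(2) = 22500
    cost = 300 + 300*150 = 45300
step 3: join A via hash
    card(P join A) = 22500*500/(150*150) = 500
    cost = 45300 + 2*500*9 + 22500 = 76800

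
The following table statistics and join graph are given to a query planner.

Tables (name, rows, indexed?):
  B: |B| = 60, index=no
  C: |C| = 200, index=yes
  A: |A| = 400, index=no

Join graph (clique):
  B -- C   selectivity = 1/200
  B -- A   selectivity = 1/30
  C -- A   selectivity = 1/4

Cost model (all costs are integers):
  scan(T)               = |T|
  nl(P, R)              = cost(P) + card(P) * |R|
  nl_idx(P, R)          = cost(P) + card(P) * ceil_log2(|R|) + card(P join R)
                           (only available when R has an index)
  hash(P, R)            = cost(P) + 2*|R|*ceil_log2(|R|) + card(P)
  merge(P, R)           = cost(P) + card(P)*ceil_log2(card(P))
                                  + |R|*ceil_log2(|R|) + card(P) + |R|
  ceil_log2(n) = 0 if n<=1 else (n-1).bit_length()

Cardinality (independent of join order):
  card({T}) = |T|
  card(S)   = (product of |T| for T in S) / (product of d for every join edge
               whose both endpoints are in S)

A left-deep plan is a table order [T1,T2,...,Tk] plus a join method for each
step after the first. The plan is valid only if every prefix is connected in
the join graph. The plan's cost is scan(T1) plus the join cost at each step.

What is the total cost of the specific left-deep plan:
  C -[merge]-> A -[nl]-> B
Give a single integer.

step 1: scan C: cost=200, card=200
step 2: join A via merge
    card(P join A) = 200*400/(4) = 20000
    cost = 200 + 200*8 + 400*9 + 200 + 400 = 6000
step 3: join B via nl
    card(P join B) = 20000*60/(200*30) = 200
    cost = 6000 + 20000*60 = 1206000

1206000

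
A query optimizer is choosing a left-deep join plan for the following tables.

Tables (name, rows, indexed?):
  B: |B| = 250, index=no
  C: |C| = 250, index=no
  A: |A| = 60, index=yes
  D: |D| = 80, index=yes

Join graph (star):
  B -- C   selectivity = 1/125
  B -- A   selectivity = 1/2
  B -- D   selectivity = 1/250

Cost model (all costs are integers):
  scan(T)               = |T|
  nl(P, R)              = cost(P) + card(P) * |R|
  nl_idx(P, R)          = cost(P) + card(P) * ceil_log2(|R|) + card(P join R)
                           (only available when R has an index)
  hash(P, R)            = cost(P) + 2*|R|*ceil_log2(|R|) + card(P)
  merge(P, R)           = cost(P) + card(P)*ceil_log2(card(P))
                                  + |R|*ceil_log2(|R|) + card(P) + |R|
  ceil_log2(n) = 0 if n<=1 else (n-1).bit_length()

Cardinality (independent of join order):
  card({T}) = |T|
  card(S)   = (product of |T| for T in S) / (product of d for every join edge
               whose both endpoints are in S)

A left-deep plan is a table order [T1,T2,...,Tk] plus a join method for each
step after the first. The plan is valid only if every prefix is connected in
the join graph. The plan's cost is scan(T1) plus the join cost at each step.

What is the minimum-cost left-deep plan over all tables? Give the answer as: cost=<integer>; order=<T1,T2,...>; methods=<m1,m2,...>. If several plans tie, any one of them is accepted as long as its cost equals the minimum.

Selinger DP (subsets sized 1..n):
  {B}: scan cost=250, card=250
  {C}: scan cost=250, card=250
  {A}: scan cost=60, card=60
  {D}: scan cost=80, card=80
  {BC}: card=500; try (C,hash)→4500, (B,hash)→4500, (C,merge)→4750, (B,merge)→4750, (C,nl)→62750, (B,nl)→62750; best=4500 via (C,hash)
  {AB}: card=7500; try (A,hash)→1220, (B,merge)→2730, (A,merge)→2920, (B,hash)→4120, (A,nl_idx)→9250, (B,nl)→15060 …(+1); best=1220 via (A,hash)
  {BD}: card=80; try (D,hash)→1620, (D,nl_idx)→2080, (B,merge)→2970, (D,merge)→3140, (B,hash)→4160, (B,nl)→20080 …(+1); best=1620 via (D,hash)
  {ABC}: card=15000; try (A,hash)→5720, (A,merge)→9920, (C,hash)→12720, (A,nl_idx)→22500, (A,nl)→34500, (C,merge)→108470 …(+1); best=5720 via (A,hash)
  {BCD}: card=160; try (C,merge)→4510, (C,hash)→5700, (D,hash)→6120, (D,nl_idx)→8160, (D,merge)→10140, (C,nl)→21620 …(+1); best=4510 via (C,merge)
  {ABD}: card=2400; try (A,hash)→2420, (A,merge)→2680, (A,nl_idx)→4500, (A,nl)→6420, (D,hash)→9840, (D,nl_idx)→56120 …(+2); best=2420 via (A,hash)
  {ABCD}: card=4800; try (A,hash)→5390, (A,merge)→6370, (C,hash)→8820, (A,nl_idx)→10270, (A,nl)→14110, (D,hash)→21840 …(+5); best=5390 via (A,hash)

cost=5390; order=B,D,C,A; methods=hash,merge,hash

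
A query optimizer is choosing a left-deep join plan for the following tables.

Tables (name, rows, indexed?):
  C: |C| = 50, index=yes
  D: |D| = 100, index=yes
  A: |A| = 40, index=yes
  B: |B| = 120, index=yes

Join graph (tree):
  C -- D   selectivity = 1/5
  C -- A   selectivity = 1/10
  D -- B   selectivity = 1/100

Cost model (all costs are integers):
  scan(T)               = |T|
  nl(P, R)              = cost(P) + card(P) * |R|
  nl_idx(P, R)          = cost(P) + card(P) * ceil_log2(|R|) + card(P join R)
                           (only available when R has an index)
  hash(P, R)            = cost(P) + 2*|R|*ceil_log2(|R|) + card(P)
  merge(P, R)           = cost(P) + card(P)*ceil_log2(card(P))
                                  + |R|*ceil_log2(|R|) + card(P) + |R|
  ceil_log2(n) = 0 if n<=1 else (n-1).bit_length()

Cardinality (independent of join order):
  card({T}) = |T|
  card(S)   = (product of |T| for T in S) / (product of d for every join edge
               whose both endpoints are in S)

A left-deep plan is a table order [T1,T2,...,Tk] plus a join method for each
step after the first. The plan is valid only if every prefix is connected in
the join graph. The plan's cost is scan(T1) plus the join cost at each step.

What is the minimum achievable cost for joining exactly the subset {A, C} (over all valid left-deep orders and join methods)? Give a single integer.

480

Selinger DP over subsets of {A,C}:
  {C}: scan cost=50, card=50
  {A}: scan cost=40, card=40
  {AC}: card=200; try (C,nl_idx)→480, (A,nl_idx)→550, (A,hash)→580, (C,merge)→670, (C,hash)→680, (A,merge)→680 …(+2); best=480 via (C,nl_idx)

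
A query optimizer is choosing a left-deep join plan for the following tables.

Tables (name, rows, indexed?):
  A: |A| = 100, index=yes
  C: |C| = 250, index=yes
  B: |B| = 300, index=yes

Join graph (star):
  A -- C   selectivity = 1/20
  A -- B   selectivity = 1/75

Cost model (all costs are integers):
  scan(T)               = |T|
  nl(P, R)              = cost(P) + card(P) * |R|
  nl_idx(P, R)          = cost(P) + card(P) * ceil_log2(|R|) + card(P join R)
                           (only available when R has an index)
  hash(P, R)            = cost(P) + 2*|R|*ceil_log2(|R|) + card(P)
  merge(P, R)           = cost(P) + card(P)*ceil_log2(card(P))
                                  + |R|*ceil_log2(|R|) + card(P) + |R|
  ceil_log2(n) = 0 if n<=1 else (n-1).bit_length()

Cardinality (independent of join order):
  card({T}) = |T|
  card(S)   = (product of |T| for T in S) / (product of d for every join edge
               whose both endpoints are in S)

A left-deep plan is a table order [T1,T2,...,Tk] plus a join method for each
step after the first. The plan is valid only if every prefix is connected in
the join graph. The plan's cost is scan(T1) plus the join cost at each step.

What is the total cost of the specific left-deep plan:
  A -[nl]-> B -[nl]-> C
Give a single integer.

step 1: scan A: cost=100, card=100
step 2: join B via nl
    card(P join B) = 100*300/(75) = 400
    cost = 100 + 100*300 = 30100
step 3: join C via nl
    card(P join C) = 400*250/(20) = 5000
    cost = 30100 + 400*250 = 130100

130100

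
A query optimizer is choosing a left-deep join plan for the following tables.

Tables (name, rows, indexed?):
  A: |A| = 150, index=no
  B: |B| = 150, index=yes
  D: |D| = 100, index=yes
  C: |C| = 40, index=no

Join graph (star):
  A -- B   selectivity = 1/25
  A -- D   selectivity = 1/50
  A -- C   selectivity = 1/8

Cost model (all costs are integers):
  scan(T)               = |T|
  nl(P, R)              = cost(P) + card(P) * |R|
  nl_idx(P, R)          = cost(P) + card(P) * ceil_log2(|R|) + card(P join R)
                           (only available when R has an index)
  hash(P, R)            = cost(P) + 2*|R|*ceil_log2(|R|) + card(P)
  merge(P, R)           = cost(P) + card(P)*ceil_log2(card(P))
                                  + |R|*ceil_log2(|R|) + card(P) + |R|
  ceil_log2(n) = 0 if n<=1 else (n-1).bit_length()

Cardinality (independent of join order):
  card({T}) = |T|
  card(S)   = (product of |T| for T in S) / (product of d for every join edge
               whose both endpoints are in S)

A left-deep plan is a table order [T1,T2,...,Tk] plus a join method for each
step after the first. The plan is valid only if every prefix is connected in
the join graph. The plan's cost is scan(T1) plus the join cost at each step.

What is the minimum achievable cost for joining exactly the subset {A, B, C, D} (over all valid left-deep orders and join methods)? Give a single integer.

6180

Selinger DP over subsets of {A,B,C,D}:
  {A}: scan cost=150, card=150
  {B}: scan cost=150, card=150
  {D}: scan cost=100, card=100
  {C}: scan cost=40, card=40
  {AB}: card=900; try (B,nl_idx)→2250, (B,hash)→2700, (A,hash)→2700, (B,merge)→2850, (A,merge)→2850, (B,nl)→22650 …(+1); best=2250 via (B,nl_idx)
  {AD}: card=300; try (D,nl_idx)→1500, (D,hash)→1700, (A,merge)→2250, (D,merge)→2300, (A,hash)→2600, (A,nl)→15100 …(+1); best=1500 via (D,nl_idx)
  {AC}: card=750; try (C,hash)→780, (A,merge)→1670, (C,merge)→1780, (A,hash)→2480, (A,nl)→6040, (C,nl)→6150; best=780 via (C,hash)
  {ABD}: card=1800; try (B,hash)→4200, (D,hash)→4550, (B,nl_idx)→5700, (B,merge)→5850, (D,nl_idx)→10350, (D,merge)→12950 …(+2); best=4200 via (B,hash)
  {ABC}: card=4500; try (C,hash)→3630, (B,hash)→3930, (B,merge)→10380, (B,nl_idx)→11280, (C,merge)→12430, (C,nl)→38250 …(+1); best=3630 via (C,hash)
  {ACD}: card=1500; try (C,hash)→2280, (D,hash)→2930, (C,merge)→4780, (D,nl_idx)→7530, (D,merge)→9830, (C,nl)→13500 …(+1); best=2280 via (C,hash)
  {ABCD}: card=9000; try (B,hash)→6180, (C,hash)→6480, (D,hash)→9530, (B,merge)→21630, (B,nl_idx)→23280, (C,merge)→26080 …(+5); best=6180 via (B,hash)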